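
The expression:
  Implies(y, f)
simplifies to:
f | ~y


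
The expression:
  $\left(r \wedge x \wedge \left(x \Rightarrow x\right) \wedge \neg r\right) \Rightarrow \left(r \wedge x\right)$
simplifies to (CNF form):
$\text{True}$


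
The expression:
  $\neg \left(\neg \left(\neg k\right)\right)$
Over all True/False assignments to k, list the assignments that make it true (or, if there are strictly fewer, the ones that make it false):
is true only for:
  k=False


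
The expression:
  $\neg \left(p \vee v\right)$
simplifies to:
$\neg p \wedge \neg v$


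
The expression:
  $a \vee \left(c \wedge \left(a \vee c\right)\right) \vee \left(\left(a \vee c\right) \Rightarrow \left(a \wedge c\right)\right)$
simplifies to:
$\text{True}$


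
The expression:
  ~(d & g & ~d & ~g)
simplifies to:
True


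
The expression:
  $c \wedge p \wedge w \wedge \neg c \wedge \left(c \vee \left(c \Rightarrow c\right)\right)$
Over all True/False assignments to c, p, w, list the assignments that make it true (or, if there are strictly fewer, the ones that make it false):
is never true.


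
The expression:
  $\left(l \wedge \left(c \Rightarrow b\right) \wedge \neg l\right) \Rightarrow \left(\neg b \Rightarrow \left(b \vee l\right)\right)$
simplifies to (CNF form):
$\text{True}$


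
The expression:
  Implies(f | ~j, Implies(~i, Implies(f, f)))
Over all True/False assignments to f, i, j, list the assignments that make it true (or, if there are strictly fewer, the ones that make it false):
is always true.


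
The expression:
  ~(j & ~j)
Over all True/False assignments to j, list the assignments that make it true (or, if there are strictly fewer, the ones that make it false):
is always true.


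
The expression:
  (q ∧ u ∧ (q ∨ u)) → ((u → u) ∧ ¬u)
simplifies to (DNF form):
¬q ∨ ¬u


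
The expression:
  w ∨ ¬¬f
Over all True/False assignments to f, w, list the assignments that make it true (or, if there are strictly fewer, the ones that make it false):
is false only for:
  f=False, w=False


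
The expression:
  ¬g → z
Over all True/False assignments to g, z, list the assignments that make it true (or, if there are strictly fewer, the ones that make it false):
is false only for:
  g=False, z=False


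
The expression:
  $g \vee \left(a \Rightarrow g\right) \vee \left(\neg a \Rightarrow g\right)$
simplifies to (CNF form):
$\text{True}$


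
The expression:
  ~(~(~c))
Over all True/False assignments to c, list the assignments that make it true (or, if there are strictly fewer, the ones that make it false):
is true only for:
  c=False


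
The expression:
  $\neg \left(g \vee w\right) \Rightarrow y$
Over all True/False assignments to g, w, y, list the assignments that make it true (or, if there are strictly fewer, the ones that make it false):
is false only for:
  g=False, w=False, y=False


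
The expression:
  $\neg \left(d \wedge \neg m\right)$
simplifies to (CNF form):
$m \vee \neg d$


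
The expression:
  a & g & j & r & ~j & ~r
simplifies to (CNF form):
False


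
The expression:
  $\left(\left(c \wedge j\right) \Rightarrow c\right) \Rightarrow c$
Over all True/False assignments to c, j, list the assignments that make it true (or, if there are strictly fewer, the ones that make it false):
is true only for:
  c=True, j=False;
  c=True, j=True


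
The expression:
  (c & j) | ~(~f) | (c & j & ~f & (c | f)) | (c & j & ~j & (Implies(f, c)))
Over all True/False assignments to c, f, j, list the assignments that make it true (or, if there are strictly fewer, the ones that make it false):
is false only for:
  c=False, f=False, j=False;
  c=False, f=False, j=True;
  c=True, f=False, j=False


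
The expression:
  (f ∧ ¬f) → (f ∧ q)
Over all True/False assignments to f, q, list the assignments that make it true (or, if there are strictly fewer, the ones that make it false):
is always true.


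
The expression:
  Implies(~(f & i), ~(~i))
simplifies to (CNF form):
i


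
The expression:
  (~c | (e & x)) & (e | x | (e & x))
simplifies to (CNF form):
(e | x) & (e | ~c) & (x | ~c)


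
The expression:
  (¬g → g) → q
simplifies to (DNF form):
q ∨ ¬g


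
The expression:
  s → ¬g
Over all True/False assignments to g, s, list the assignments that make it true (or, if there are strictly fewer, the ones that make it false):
is false only for:
  g=True, s=True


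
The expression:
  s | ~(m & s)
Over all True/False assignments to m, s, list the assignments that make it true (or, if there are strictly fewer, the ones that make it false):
is always true.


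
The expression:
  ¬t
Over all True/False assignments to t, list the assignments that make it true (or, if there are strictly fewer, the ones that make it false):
is true only for:
  t=False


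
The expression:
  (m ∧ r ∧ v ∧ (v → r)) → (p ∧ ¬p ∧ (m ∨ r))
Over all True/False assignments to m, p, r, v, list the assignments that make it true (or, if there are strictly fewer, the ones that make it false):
is false only for:
  m=True, p=False, r=True, v=True;
  m=True, p=True, r=True, v=True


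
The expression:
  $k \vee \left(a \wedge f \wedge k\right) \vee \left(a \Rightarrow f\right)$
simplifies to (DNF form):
$f \vee k \vee \neg a$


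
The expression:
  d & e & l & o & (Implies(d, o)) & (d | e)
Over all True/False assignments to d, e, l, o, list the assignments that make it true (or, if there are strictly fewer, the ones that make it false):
is true only for:
  d=True, e=True, l=True, o=True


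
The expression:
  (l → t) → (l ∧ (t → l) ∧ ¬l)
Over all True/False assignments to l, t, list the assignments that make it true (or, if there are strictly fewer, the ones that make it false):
is true only for:
  l=True, t=False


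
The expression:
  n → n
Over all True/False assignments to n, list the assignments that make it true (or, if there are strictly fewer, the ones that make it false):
is always true.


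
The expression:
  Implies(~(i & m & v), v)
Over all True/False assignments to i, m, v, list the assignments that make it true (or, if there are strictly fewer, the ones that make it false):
is true only for:
  i=False, m=False, v=True;
  i=False, m=True, v=True;
  i=True, m=False, v=True;
  i=True, m=True, v=True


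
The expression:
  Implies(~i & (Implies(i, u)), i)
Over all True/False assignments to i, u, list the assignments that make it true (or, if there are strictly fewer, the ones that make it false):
is true only for:
  i=True, u=False;
  i=True, u=True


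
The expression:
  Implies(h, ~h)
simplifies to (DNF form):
~h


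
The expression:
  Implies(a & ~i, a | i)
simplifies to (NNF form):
True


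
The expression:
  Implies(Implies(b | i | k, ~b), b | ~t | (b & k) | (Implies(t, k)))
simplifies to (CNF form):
b | k | ~t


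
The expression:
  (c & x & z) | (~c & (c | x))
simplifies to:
x & (z | ~c)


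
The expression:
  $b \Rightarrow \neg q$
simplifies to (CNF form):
$\neg b \vee \neg q$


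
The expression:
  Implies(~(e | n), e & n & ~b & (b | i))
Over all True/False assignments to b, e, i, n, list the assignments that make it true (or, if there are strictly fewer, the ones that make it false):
is false only for:
  b=False, e=False, i=False, n=False;
  b=False, e=False, i=True, n=False;
  b=True, e=False, i=False, n=False;
  b=True, e=False, i=True, n=False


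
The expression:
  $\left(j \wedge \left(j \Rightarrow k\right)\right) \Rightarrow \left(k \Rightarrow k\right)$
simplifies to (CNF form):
$\text{True}$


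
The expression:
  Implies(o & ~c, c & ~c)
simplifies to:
c | ~o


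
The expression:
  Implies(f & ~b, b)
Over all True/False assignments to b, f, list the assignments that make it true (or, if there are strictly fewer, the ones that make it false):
is false only for:
  b=False, f=True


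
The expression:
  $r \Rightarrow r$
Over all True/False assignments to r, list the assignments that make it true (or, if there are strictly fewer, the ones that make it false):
is always true.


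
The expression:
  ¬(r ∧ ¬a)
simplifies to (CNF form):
a ∨ ¬r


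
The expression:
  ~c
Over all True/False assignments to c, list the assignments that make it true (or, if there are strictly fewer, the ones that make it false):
is true only for:
  c=False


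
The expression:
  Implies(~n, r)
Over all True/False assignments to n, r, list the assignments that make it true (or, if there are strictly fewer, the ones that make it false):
is false only for:
  n=False, r=False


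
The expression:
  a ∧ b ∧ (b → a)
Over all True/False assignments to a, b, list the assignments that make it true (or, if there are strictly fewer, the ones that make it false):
is true only for:
  a=True, b=True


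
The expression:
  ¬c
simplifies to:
¬c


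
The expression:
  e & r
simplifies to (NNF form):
e & r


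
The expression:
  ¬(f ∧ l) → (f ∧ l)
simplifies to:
f ∧ l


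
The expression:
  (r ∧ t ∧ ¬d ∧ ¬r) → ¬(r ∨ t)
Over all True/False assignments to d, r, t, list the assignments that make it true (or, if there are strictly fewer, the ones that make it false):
is always true.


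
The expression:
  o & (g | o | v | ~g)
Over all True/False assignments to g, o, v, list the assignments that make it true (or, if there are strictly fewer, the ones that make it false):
is true only for:
  g=False, o=True, v=False;
  g=False, o=True, v=True;
  g=True, o=True, v=False;
  g=True, o=True, v=True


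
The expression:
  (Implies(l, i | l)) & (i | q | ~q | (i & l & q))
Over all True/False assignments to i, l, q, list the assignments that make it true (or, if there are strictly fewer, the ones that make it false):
is always true.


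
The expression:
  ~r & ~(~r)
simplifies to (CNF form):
False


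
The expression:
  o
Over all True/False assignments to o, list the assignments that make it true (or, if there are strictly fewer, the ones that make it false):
is true only for:
  o=True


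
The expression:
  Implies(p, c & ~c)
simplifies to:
~p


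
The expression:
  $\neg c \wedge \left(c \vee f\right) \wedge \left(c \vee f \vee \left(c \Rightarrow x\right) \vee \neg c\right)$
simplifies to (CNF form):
$f \wedge \neg c$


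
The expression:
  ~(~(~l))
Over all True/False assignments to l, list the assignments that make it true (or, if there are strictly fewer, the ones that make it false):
is true only for:
  l=False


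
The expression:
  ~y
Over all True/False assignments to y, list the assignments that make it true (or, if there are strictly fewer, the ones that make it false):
is true only for:
  y=False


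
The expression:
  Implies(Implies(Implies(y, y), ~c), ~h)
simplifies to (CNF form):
c | ~h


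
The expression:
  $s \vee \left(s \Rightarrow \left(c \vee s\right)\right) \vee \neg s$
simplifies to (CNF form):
$\text{True}$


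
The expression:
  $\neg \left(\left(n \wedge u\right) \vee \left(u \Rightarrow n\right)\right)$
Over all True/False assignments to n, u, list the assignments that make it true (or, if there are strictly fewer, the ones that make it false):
is true only for:
  n=False, u=True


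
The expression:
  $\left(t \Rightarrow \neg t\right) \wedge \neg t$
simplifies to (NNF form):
$\neg t$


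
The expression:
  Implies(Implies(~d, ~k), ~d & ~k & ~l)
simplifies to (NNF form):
~d & (k | ~l)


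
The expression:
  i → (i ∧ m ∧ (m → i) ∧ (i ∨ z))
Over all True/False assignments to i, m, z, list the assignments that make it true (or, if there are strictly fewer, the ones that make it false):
is false only for:
  i=True, m=False, z=False;
  i=True, m=False, z=True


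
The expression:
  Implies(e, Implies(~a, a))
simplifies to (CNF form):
a | ~e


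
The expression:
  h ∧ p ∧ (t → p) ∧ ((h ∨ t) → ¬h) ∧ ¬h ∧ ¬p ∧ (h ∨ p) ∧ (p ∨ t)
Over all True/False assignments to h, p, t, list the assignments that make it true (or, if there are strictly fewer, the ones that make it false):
is never true.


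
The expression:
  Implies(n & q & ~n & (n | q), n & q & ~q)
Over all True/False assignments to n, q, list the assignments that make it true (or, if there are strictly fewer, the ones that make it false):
is always true.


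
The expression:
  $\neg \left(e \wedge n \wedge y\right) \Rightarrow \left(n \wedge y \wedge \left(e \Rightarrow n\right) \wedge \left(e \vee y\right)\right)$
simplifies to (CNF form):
$n \wedge y$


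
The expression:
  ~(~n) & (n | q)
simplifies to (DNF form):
n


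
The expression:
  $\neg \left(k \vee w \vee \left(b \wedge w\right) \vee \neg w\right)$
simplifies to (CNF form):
$\text{False}$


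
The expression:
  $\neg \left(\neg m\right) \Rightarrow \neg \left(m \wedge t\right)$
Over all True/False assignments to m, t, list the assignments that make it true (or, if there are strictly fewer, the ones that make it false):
is false only for:
  m=True, t=True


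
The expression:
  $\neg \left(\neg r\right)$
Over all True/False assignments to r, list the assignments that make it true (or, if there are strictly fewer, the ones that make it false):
is true only for:
  r=True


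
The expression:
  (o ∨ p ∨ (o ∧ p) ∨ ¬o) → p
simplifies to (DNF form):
p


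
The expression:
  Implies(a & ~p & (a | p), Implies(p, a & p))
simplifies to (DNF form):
True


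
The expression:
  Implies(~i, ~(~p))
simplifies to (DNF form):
i | p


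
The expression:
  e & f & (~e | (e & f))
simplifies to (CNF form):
e & f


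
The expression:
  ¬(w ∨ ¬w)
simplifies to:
False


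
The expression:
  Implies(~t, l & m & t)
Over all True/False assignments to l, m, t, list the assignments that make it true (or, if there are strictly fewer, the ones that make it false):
is true only for:
  l=False, m=False, t=True;
  l=False, m=True, t=True;
  l=True, m=False, t=True;
  l=True, m=True, t=True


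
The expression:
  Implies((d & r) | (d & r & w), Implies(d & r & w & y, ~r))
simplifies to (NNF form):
~d | ~r | ~w | ~y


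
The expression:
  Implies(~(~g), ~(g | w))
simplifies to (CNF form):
~g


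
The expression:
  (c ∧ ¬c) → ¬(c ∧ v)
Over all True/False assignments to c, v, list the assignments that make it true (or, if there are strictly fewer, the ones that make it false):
is always true.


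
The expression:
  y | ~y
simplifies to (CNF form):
True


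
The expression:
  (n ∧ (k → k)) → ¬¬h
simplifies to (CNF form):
h ∨ ¬n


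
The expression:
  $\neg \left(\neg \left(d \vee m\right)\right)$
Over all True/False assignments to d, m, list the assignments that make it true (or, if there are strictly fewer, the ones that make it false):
is false only for:
  d=False, m=False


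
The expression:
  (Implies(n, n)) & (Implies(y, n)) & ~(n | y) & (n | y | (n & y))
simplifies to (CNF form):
False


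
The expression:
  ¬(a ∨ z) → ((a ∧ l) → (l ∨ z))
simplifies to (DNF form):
True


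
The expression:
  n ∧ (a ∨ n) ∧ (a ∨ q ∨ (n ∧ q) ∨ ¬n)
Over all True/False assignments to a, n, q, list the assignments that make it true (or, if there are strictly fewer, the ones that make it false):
is true only for:
  a=False, n=True, q=True;
  a=True, n=True, q=False;
  a=True, n=True, q=True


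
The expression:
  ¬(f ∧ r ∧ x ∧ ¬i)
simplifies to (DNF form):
i ∨ ¬f ∨ ¬r ∨ ¬x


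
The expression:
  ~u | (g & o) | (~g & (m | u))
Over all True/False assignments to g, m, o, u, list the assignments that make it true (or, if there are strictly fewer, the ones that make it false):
is false only for:
  g=True, m=False, o=False, u=True;
  g=True, m=True, o=False, u=True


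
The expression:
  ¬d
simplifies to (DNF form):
¬d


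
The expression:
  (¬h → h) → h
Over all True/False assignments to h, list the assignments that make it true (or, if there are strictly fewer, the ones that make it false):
is always true.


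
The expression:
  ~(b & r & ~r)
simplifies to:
True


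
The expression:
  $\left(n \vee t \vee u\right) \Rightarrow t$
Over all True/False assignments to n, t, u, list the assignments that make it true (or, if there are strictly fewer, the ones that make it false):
is false only for:
  n=False, t=False, u=True;
  n=True, t=False, u=False;
  n=True, t=False, u=True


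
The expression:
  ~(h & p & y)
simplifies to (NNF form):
~h | ~p | ~y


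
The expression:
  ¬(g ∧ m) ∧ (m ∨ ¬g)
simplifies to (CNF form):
¬g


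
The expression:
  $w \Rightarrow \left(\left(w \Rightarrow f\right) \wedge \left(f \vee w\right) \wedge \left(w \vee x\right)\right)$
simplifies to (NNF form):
$f \vee \neg w$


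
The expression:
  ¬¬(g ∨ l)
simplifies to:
g ∨ l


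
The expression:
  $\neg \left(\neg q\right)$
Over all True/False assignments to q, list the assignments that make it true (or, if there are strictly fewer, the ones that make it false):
is true only for:
  q=True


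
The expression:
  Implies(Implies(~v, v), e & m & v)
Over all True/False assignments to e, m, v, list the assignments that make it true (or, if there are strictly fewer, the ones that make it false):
is false only for:
  e=False, m=False, v=True;
  e=False, m=True, v=True;
  e=True, m=False, v=True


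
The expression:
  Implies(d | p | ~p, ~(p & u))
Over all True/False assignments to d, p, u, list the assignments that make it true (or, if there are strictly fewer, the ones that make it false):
is false only for:
  d=False, p=True, u=True;
  d=True, p=True, u=True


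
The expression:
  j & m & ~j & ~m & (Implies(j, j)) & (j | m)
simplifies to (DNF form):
False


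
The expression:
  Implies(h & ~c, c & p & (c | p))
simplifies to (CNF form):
c | ~h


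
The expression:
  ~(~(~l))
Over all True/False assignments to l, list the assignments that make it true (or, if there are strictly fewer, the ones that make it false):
is true only for:
  l=False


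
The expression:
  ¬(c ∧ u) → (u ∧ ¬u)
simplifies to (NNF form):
c ∧ u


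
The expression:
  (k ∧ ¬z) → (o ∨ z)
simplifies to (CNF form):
o ∨ z ∨ ¬k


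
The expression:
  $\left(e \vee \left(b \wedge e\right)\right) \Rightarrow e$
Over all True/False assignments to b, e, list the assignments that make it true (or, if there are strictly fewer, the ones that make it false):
is always true.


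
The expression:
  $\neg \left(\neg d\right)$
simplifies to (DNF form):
$d$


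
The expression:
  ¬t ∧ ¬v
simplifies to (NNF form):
¬t ∧ ¬v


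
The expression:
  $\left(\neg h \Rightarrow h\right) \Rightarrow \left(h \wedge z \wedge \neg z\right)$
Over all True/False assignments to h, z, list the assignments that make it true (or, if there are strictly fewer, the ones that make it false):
is true only for:
  h=False, z=False;
  h=False, z=True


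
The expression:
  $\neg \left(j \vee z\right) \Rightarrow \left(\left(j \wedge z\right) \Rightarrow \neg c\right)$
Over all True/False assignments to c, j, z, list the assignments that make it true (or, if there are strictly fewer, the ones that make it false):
is always true.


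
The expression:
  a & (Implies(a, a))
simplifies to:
a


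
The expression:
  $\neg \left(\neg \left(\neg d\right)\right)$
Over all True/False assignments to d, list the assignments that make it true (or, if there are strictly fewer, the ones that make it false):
is true only for:
  d=False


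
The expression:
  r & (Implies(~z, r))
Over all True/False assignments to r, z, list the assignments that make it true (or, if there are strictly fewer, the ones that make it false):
is true only for:
  r=True, z=False;
  r=True, z=True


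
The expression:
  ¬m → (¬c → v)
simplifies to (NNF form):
c ∨ m ∨ v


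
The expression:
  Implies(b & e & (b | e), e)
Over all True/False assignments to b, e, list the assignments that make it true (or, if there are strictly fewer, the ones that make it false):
is always true.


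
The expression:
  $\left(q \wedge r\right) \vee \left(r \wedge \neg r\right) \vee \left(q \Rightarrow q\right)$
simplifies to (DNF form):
$\text{True}$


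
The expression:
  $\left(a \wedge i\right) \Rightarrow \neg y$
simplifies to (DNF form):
$\neg a \vee \neg i \vee \neg y$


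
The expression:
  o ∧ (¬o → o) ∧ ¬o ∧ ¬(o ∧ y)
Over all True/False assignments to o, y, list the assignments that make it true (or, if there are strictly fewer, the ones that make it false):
is never true.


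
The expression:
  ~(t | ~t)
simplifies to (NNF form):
False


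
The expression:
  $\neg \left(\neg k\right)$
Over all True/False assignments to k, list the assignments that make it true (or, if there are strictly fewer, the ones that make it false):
is true only for:
  k=True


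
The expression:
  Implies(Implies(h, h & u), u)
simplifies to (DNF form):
h | u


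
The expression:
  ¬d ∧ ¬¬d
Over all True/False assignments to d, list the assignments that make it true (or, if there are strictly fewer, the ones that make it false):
is never true.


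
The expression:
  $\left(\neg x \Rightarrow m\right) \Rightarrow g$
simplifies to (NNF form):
$g \vee \left(\neg m \wedge \neg x\right)$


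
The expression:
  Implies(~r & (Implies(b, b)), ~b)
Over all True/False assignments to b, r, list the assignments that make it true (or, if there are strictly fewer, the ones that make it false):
is false only for:
  b=True, r=False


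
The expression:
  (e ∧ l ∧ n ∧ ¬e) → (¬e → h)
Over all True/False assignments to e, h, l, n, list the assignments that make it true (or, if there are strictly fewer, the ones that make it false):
is always true.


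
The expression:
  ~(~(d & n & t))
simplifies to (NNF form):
d & n & t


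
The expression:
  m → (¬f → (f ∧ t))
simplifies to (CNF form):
f ∨ ¬m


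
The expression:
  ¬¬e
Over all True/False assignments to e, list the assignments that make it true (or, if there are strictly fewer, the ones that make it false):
is true only for:
  e=True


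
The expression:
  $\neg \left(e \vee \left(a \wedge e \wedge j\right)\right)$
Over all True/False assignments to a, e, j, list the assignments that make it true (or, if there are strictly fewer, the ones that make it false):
is true only for:
  a=False, e=False, j=False;
  a=False, e=False, j=True;
  a=True, e=False, j=False;
  a=True, e=False, j=True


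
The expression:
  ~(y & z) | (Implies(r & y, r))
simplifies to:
True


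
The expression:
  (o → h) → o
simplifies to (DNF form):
o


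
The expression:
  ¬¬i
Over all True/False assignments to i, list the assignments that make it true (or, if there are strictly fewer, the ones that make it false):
is true only for:
  i=True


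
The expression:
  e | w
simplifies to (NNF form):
e | w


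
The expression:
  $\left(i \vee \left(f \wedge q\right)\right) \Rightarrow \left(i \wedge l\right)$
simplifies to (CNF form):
$\left(l \vee \neg i\right) \wedge \left(i \vee \neg f \vee \neg q\right)$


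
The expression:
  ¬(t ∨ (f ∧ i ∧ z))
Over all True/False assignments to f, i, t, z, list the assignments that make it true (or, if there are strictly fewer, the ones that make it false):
is true only for:
  f=False, i=False, t=False, z=False;
  f=False, i=False, t=False, z=True;
  f=False, i=True, t=False, z=False;
  f=False, i=True, t=False, z=True;
  f=True, i=False, t=False, z=False;
  f=True, i=False, t=False, z=True;
  f=True, i=True, t=False, z=False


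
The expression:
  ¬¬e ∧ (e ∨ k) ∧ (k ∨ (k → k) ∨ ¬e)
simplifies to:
e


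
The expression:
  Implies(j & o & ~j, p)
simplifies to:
True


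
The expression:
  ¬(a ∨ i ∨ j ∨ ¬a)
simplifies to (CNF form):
False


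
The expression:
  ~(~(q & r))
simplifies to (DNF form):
q & r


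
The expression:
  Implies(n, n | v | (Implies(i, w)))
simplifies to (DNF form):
True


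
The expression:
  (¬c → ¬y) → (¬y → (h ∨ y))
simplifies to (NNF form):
h ∨ y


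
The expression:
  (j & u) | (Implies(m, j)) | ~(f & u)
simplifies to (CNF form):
j | ~f | ~m | ~u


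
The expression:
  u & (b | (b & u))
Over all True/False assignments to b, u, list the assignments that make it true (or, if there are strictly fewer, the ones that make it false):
is true only for:
  b=True, u=True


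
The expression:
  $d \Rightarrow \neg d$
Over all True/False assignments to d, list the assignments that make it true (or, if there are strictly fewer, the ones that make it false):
is true only for:
  d=False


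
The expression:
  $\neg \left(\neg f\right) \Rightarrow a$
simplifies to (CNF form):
$a \vee \neg f$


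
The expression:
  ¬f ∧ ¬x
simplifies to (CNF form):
¬f ∧ ¬x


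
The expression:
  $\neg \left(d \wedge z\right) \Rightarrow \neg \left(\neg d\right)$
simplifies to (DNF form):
$d$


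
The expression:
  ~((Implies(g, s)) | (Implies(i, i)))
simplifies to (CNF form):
False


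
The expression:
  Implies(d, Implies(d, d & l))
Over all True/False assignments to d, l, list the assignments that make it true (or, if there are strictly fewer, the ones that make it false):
is false only for:
  d=True, l=False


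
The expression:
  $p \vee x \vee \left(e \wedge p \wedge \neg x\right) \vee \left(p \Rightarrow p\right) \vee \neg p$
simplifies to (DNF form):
$\text{True}$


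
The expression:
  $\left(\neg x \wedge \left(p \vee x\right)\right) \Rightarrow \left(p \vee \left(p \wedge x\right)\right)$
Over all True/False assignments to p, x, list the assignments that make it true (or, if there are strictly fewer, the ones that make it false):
is always true.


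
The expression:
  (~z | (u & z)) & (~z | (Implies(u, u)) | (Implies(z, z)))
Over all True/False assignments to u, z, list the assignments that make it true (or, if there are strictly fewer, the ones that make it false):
is false only for:
  u=False, z=True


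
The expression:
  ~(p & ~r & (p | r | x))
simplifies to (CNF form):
r | ~p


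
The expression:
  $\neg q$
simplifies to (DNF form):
$\neg q$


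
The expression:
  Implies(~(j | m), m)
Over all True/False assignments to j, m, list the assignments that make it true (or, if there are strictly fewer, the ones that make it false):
is false only for:
  j=False, m=False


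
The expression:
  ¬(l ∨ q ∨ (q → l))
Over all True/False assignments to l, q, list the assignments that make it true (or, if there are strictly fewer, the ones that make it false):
is never true.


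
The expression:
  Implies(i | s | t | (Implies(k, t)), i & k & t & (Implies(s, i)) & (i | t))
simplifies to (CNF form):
k & (i | ~s) & (i | ~t) & (t | ~i)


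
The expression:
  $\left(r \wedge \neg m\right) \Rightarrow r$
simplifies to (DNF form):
$\text{True}$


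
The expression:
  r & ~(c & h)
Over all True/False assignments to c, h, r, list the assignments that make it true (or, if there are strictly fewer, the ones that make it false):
is true only for:
  c=False, h=False, r=True;
  c=False, h=True, r=True;
  c=True, h=False, r=True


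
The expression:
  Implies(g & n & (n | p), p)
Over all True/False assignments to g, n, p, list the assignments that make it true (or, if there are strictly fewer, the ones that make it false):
is false only for:
  g=True, n=True, p=False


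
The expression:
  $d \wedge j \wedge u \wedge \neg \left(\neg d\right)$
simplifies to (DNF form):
$d \wedge j \wedge u$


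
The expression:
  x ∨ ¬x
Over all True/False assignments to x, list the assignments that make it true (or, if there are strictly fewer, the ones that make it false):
is always true.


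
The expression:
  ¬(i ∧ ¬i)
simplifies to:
True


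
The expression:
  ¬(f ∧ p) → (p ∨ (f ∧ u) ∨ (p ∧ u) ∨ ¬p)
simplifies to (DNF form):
True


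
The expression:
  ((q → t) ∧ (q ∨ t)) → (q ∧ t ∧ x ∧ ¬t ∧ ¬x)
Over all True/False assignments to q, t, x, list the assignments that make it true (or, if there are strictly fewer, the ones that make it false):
is true only for:
  q=False, t=False, x=False;
  q=False, t=False, x=True;
  q=True, t=False, x=False;
  q=True, t=False, x=True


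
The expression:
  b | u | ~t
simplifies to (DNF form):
b | u | ~t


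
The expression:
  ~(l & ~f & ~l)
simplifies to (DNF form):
True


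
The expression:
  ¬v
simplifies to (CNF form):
¬v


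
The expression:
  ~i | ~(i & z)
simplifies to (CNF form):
~i | ~z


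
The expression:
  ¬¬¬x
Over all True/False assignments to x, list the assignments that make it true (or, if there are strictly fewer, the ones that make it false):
is true only for:
  x=False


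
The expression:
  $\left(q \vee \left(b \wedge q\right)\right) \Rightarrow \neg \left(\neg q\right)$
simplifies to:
$\text{True}$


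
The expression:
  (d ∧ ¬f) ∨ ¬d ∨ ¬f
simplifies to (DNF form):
¬d ∨ ¬f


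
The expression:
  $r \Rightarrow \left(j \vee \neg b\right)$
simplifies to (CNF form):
$j \vee \neg b \vee \neg r$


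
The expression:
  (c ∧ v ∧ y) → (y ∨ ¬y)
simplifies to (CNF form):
True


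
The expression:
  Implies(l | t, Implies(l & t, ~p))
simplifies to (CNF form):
~l | ~p | ~t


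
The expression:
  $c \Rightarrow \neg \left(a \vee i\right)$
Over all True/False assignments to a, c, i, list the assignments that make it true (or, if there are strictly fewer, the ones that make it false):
is false only for:
  a=False, c=True, i=True;
  a=True, c=True, i=False;
  a=True, c=True, i=True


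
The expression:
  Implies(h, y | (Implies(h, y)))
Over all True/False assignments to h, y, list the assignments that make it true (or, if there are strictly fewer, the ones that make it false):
is false only for:
  h=True, y=False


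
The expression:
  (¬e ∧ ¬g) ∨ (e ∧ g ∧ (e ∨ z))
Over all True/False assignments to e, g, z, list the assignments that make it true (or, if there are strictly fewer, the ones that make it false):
is true only for:
  e=False, g=False, z=False;
  e=False, g=False, z=True;
  e=True, g=True, z=False;
  e=True, g=True, z=True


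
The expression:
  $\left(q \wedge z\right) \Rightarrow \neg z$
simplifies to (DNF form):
$\neg q \vee \neg z$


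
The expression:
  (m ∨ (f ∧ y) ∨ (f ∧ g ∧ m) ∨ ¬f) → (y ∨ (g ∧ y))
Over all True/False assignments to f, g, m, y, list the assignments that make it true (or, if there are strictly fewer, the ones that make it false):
is false only for:
  f=False, g=False, m=False, y=False;
  f=False, g=False, m=True, y=False;
  f=False, g=True, m=False, y=False;
  f=False, g=True, m=True, y=False;
  f=True, g=False, m=True, y=False;
  f=True, g=True, m=True, y=False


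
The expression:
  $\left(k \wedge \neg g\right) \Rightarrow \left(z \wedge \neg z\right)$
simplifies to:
$g \vee \neg k$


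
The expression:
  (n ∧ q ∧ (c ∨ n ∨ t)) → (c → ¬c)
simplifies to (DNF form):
¬c ∨ ¬n ∨ ¬q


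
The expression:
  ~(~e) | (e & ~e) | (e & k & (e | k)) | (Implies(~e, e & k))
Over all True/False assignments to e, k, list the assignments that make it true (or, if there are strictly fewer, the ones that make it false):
is true only for:
  e=True, k=False;
  e=True, k=True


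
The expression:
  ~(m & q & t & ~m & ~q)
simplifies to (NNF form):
True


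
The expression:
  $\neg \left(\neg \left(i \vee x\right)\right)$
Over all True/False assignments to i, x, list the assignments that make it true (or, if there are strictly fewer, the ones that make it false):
is false only for:
  i=False, x=False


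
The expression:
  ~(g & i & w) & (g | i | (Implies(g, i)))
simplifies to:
~g | ~i | ~w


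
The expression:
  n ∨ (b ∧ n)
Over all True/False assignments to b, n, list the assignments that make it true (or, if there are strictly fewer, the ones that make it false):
is true only for:
  b=False, n=True;
  b=True, n=True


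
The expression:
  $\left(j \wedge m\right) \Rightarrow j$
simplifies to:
$\text{True}$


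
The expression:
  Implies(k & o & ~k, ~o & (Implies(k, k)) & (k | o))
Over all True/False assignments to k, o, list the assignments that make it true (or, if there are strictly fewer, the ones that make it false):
is always true.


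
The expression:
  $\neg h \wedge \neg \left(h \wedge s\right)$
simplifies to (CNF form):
$\neg h$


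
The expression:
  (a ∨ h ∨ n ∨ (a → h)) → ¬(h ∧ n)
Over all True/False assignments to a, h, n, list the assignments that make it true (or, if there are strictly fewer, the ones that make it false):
is false only for:
  a=False, h=True, n=True;
  a=True, h=True, n=True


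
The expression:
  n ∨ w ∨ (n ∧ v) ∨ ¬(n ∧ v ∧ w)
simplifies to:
True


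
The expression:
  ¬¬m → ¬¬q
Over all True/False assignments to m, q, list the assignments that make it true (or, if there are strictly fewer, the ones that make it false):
is false only for:
  m=True, q=False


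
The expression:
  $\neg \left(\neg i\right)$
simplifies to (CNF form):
$i$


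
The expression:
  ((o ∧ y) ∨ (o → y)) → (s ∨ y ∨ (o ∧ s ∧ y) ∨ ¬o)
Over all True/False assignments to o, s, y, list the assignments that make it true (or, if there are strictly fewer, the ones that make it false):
is always true.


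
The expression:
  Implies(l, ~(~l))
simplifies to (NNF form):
True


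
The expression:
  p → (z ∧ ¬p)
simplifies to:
¬p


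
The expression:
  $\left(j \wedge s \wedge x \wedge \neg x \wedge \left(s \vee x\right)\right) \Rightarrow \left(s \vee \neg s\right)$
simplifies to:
$\text{True}$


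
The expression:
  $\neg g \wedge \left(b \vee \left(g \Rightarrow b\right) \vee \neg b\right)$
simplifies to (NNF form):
$\neg g$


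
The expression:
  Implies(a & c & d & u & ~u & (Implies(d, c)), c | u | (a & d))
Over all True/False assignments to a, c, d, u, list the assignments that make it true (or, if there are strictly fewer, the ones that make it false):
is always true.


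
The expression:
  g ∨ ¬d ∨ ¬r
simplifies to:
g ∨ ¬d ∨ ¬r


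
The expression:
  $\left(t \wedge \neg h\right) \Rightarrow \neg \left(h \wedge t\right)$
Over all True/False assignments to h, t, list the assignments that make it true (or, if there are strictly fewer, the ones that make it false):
is always true.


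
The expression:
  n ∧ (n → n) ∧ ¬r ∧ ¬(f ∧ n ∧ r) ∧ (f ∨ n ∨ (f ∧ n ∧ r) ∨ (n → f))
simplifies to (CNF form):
n ∧ ¬r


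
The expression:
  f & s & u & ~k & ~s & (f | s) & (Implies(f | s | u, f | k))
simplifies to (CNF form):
False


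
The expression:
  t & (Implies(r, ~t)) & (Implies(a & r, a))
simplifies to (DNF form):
t & ~r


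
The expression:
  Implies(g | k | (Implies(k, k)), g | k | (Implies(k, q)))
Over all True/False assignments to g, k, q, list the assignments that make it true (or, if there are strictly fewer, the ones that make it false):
is always true.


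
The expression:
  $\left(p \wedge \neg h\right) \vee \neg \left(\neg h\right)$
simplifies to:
$h \vee p$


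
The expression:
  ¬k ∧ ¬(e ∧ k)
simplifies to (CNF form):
¬k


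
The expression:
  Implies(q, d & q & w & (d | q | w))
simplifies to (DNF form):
~q | (d & w)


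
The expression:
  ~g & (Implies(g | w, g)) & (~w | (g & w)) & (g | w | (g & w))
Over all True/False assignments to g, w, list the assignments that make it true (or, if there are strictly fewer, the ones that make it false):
is never true.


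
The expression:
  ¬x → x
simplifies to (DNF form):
x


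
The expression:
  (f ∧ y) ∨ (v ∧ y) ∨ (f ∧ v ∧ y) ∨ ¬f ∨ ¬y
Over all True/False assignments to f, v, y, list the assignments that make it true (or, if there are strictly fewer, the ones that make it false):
is always true.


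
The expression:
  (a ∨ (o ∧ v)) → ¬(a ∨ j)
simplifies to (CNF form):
¬a ∧ (¬j ∨ ¬o ∨ ¬v)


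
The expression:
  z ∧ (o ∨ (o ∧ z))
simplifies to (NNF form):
o ∧ z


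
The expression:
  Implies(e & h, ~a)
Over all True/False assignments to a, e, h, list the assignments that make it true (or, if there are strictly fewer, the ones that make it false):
is false only for:
  a=True, e=True, h=True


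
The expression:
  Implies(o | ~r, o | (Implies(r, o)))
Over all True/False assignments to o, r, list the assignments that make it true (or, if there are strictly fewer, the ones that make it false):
is always true.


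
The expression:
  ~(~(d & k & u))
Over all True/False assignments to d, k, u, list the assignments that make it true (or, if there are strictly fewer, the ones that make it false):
is true only for:
  d=True, k=True, u=True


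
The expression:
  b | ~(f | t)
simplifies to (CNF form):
(b | ~f) & (b | ~t)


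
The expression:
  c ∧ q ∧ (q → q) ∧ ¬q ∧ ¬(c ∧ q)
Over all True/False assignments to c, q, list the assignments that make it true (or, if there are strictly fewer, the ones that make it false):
is never true.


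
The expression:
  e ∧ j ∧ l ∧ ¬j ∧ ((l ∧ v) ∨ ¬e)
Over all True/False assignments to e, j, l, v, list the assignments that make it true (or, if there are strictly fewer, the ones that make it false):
is never true.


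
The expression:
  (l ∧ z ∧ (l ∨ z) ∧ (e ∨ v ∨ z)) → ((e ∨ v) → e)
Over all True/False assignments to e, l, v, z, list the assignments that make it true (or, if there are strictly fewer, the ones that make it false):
is false only for:
  e=False, l=True, v=True, z=True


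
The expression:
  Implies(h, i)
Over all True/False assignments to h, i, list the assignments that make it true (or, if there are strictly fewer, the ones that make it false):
is false only for:
  h=True, i=False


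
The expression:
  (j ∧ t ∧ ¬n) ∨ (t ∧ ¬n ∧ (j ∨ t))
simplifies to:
t ∧ ¬n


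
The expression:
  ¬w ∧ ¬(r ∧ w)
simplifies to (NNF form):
¬w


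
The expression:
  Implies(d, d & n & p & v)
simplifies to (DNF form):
~d | (n & p & v)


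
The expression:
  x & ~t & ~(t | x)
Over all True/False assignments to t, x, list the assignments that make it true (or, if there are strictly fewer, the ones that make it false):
is never true.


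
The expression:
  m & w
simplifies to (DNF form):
m & w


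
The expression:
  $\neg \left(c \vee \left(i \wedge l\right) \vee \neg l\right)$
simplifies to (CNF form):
$l \wedge \neg c \wedge \neg i$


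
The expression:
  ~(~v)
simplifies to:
v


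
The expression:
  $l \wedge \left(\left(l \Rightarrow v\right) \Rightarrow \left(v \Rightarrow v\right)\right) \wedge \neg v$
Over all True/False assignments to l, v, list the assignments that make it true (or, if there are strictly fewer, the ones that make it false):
is true only for:
  l=True, v=False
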